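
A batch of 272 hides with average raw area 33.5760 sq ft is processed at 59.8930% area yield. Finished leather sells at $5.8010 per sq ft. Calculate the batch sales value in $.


Raw_total = N * avg_area = 272 * 33.5760 = 9132.6720 sq ft
Finished = Raw_total * yield / 100 = 9132.6720 * 59.8930 / 100 = 5469.8312 sq ft
Value = Finished * price = 5469.8312 * 5.8010 = 31730.4910 $


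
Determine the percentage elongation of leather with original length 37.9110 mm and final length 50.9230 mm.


Formula: Elongation = (Lf - L0) / L0 * 100
Substituting: Elongation = (50.9230 - 37.9110) / 37.9110 * 100
Result: 34.3225 %


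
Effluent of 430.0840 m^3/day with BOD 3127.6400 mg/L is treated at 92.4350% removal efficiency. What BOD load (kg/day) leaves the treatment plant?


Load_in = volume * conc / 1000 = 430.0840 * 3127.6400 / 1000 = 1345.1479 kg/day
Removed = Load_in * eff / 100 = 1345.1479 * 92.4350 / 100 = 1243.3875 kg/day
Load_out = Load_in - Removed = 1345.1479 - 1243.3875 = 101.7604 kg/day


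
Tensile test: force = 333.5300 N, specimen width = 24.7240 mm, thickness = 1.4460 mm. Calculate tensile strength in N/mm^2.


Formula: TS = force / (width * thickness)
Substituting: TS = 333.5300 / (24.7240 * 1.4460)
Result: 9.3293 N/mm^2


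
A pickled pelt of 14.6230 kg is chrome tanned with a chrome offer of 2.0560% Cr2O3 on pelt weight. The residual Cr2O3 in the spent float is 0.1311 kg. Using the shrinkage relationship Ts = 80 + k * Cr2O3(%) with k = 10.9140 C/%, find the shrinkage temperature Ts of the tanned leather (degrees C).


Offered = pelt * offer_pct / 100 = 14.6230 * 2.0560 / 100 = 0.3006 kg
Uptake = offered - residual = 0.3006 - 0.1311 = 0.1695 kg
Cr2O3% on pelt = uptake / pelt * 100 = 0.1695 / 14.6230 * 100 = 1.1595 %
Ts = 80 + k * Cr2O3% = 80 + 10.9140 * 1.1595 = 92.6544 C


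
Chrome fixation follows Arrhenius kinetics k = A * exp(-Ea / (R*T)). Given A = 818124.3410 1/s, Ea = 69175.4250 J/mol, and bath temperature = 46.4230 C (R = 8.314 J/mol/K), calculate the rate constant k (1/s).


T_K = T_C + 273.15 = 46.4230 + 273.15 = 319.5730 K
exponent = -Ea / (R * T_K) = -69175.4250 / (8.314 * 319.5730) = -26.0358
k = A * exp(exponent) = 818124.3410 * exp(-26.0358) = 4.0327e-06 1/s


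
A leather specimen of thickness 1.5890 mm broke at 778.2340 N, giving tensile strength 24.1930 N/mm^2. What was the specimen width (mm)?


Formula: w = F / (TS * t)
Substituting: w = 778.2340 / (24.1930 * 1.5890)
Result: 20.2440 mm


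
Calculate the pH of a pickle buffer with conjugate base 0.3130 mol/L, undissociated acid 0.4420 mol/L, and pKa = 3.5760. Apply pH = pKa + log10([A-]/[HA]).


ratio = [A-] / [HA] = 0.3130 / 0.4420 = 0.7081
log10(ratio) = -0.1499
pH = pKa + log10(ratio) = 3.5760 - 0.1499 = 3.4261


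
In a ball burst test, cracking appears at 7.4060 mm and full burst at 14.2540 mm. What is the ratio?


Formula: Ratio = crack / burst
Substituting: Ratio = 7.4060 / 14.2540
Result: 0.5196


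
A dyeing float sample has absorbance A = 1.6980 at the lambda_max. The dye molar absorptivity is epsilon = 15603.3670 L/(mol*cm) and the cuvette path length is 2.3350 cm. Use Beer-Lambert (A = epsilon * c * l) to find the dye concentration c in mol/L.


Formula: c = A / (epsilon * l)
Substituting: c = 1.6980 / (15603.3670 * 2.3350)
Result: 4.6605e-05 mol/L


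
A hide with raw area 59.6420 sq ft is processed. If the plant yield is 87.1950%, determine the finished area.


Formula: finished = raw * yield / 100
Substituting: finished = 59.6420 * 87.1950 / 100
Result: 52.0048 sq ft


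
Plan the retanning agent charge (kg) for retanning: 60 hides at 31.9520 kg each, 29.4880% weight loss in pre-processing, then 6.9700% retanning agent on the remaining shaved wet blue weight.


Total_raw = N * avg_wt = 60 * 31.9520 = 1917.1200 kg
Substrate = Total_raw * (1 - loss/100) = 1917.1200 * (1 - 29.4880/100) = 1351.7997 kg
Retan = Substrate * pct / 100 = 1351.7997 * 6.9700 / 100 = 94.2204 kg


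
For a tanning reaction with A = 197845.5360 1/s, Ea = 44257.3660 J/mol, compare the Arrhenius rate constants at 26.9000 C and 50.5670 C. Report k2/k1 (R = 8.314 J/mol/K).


T1 = 26.9000 + 273.15 = 300.0500 K; T2 = 50.5670 + 273.15 = 323.7170 K
k1 = A * exp(-Ea/(R*T1)) = 197845.5360 * exp(-44257.3660/(8.314*300.0500)) = 0.00390337 1/s
k2 = A * exp(-Ea/(R*T2)) = 197845.5360 * exp(-44257.3660/(8.314*323.7170)) = 0.0142806 1/s
k2/k1 = 0.0142806 / 0.00390337 = 3.6585


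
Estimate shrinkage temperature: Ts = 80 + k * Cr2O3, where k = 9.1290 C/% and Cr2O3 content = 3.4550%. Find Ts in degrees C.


Formula: Ts = 80 + k * Cr2O3
Substituting: Ts = 80 + 9.1290 * 3.4550
Result: 111.5407 C


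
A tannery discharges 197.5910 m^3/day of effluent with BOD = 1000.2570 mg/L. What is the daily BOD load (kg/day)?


Formula: BOD_load = volume * conc / 1000
Substituting: BOD_load = 197.5910 * 1000.2570 / 1000
Result: 197.6418 kg/day


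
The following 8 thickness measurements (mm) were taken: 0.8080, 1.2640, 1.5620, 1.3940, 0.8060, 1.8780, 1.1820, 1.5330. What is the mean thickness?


Formula: Average = sum / n
Substituting: Average = 10.4270 / 8
Result: 1.3034 mm


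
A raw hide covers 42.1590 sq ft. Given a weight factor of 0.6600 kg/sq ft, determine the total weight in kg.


Formula: Weight = area * weight_per_sqft
Substituting: Weight = 42.1590 * 0.6600
Result: 27.8249 kg


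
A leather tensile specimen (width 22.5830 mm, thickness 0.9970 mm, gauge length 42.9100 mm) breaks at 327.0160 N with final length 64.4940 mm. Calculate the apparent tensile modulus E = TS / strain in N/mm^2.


TS = F / (w * t) = 327.0160 / (22.5830 * 0.9970) = 14.5242 N/mm^2
strain = (Lf - L0) / L0 = (64.4940 - 42.9100) / 42.9100 = 0.5030
E = TS / strain = 14.5242 / 0.5030 = 28.8748 N/mm^2


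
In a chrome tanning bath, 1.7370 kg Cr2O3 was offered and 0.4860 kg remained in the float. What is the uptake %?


Formula: Uptake = (offered - residual) / offered * 100
Substituting: Uptake = (1.7370 - 0.4860) / 1.7370 * 100
Result: 72.0207 %


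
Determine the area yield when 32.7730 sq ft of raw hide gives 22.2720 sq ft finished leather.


Formula: Yield = finished / raw * 100
Substituting: Yield = 22.2720 / 32.7730 * 100
Result: 67.9584 %


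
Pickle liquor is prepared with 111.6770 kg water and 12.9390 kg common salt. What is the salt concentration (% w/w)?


Formula: Conc = salt / (water + salt) * 100
Substituting: Conc = 12.9390 / (111.6770 + 12.9390) * 100
Result: 10.3831 %


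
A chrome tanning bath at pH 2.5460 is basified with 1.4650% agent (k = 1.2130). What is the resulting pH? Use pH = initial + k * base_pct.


Formula: pH_final = pH_initial + k * base_pct
Substituting: pH_final = 2.5460 + 1.2130 * 1.4650
Result: 4.3230


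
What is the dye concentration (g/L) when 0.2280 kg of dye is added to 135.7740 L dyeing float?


Formula: Conc = dye_mass(kg) / volume(L) * 1000
Substituting: Conc = 0.2280 / 135.7740 * 1000
Result: 1.6793 g/L


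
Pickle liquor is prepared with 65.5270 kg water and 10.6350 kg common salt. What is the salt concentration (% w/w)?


Formula: Conc = salt / (water + salt) * 100
Substituting: Conc = 10.6350 / (65.5270 + 10.6350) * 100
Result: 13.9637 %


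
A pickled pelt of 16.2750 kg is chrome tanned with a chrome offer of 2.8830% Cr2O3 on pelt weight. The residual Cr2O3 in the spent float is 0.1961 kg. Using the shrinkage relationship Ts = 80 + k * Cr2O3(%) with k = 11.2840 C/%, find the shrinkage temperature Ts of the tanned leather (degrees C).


Offered = pelt * offer_pct / 100 = 16.2750 * 2.8830 / 100 = 0.4692 kg
Uptake = offered - residual = 0.4692 - 0.1961 = 0.2731 kg
Cr2O3% on pelt = uptake / pelt * 100 = 0.2731 / 16.2750 * 100 = 1.6781 %
Ts = 80 + k * Cr2O3% = 80 + 11.2840 * 1.6781 = 98.9355 C


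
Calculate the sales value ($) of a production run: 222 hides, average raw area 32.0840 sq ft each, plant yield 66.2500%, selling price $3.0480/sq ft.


Raw_total = N * avg_area = 222 * 32.0840 = 7122.6480 sq ft
Finished = Raw_total * yield / 100 = 7122.6480 * 66.2500 / 100 = 4718.7543 sq ft
Value = Finished * price = 4718.7543 * 3.0480 = 14382.7631 $


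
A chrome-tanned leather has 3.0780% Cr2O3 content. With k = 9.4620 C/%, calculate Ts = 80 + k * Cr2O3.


Formula: Ts = 80 + k * Cr2O3
Substituting: Ts = 80 + 9.4620 * 3.0780
Result: 109.1240 C


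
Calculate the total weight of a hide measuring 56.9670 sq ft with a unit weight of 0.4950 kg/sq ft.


Formula: Weight = area * weight_per_sqft
Substituting: Weight = 56.9670 * 0.4950
Result: 28.1987 kg


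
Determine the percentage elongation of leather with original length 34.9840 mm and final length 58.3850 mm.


Formula: Elongation = (Lf - L0) / L0 * 100
Substituting: Elongation = (58.3850 - 34.9840) / 34.9840 * 100
Result: 66.8906 %


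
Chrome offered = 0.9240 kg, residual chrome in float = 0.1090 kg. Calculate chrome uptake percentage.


Formula: Uptake = (offered - residual) / offered * 100
Substituting: Uptake = (0.9240 - 0.1090) / 0.9240 * 100
Result: 88.2035 %


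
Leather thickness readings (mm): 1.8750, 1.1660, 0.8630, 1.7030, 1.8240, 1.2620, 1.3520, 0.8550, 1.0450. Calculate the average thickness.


Formula: Average = sum / n
Substituting: Average = 11.9450 / 9
Result: 1.3272 mm


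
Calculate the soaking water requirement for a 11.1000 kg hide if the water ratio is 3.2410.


Formula: Water = hide_weight * ratio
Substituting: Water = 11.1000 * 3.2410
Result: 35.9751 kg


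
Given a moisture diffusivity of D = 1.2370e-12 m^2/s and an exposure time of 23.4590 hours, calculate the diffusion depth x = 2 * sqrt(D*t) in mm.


t = 23.4590 hr * 3600 = 84452.4000 s
D * t = 1.2370e-12 * 84452.4000 = 1.0447e-07
x = 2 * sqrt(D*t) = 2 * sqrt(1.0447e-07) = 6.4643e-04 m = 0.6464 mm


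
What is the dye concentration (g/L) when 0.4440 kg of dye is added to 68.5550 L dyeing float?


Formula: Conc = dye_mass(kg) / volume(L) * 1000
Substituting: Conc = 0.4440 / 68.5550 * 1000
Result: 6.4766 g/L


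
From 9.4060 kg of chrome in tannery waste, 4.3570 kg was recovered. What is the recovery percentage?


Formula: Recovery = recovered / input * 100
Substituting: Recovery = 4.3570 / 9.4060 * 100
Result: 46.3215 %


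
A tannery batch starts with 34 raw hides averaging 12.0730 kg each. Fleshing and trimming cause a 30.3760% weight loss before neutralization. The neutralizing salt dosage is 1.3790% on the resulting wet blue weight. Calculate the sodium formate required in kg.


Total_raw = N * avg_wt = 34 * 12.0730 = 410.4820 kg
Substrate = Total_raw * (1 - loss/100) = 410.4820 * (1 - 30.3760/100) = 285.7940 kg
Neutralizer = Substrate * pct / 100 = 285.7940 * 1.3790 / 100 = 3.9411 kg


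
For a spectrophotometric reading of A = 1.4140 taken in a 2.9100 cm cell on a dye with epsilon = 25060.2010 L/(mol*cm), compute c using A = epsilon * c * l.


Formula: c = A / (epsilon * l)
Substituting: c = 1.4140 / (25060.2010 * 2.9100)
Result: 1.9390e-05 mol/L


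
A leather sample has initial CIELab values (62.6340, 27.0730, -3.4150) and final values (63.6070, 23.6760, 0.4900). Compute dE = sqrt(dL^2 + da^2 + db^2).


dL = 0.9730, da = -3.3970, db = 3.9050
dE = sqrt(0.9730^2 + (-3.3970)^2 + 3.9050^2) = 5.2664


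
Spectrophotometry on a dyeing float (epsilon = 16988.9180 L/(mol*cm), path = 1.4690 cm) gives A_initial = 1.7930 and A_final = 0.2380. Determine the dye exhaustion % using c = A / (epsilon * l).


c_initial = A_i / (epsilon * l) = 1.7930 / (16988.9180 * 1.4690) = 7.1844e-05 mol/L
c_final = A_f / (epsilon * l) = 0.2380 / (16988.9180 * 1.4690) = 9.5365e-06 mol/L
Exhaustion = (c_initial - c_final) / c_initial * 100 = (7.1844e-05 - 9.5365e-06) / 7.1844e-05 * 100 = 86.7262 %


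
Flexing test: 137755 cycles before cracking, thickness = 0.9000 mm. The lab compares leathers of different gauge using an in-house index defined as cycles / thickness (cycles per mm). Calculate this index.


Formula: Index = cycles / thickness
Substituting: Index = 137755 / 0.9000
Result: 153061.1111 cycles/mm


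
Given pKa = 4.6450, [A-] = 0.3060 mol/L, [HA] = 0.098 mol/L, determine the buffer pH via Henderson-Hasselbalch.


ratio = [A-] / [HA] = 0.3060 / 0.098 = 3.1224
log10(ratio) = 0.4945
pH = pKa + log10(ratio) = 4.6450 + 0.4945 = 5.1395


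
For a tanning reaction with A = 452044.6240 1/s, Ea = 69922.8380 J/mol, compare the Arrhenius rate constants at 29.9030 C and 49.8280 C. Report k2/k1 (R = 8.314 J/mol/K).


T1 = 29.9030 + 273.15 = 303.0530 K; T2 = 49.8280 + 273.15 = 322.9780 K
k1 = A * exp(-Ea/(R*T1)) = 452044.6240 * exp(-69922.8380/(8.314*303.0530)) = 4.0063e-07 1/s
k2 = A * exp(-Ea/(R*T2)) = 452044.6240 * exp(-69922.8380/(8.314*322.9780)) = 2.2196e-06 1/s
k2/k1 = 2.2196e-06 / 4.0063e-07 = 5.5403


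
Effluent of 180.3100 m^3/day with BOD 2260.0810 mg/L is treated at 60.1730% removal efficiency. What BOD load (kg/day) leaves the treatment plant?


Load_in = volume * conc / 1000 = 180.3100 * 2260.0810 / 1000 = 407.5152 kg/day
Removed = Load_in * eff / 100 = 407.5152 * 60.1730 / 100 = 245.2141 kg/day
Load_out = Load_in - Removed = 407.5152 - 245.2141 = 162.3011 kg/day


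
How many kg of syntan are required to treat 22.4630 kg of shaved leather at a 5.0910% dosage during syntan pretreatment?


Formula: Syntan = substrate * pct / 100
Substituting: Syntan = 22.4630 * 5.0910 / 100
Result: 1.1436 kg


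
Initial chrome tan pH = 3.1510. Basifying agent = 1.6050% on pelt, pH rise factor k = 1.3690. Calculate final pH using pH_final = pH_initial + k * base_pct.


Formula: pH_final = pH_initial + k * base_pct
Substituting: pH_final = 3.1510 + 1.3690 * 1.6050
Result: 5.3482


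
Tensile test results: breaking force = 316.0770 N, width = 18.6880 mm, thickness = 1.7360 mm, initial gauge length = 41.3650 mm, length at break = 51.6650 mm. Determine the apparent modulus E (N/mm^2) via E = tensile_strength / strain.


TS = F / (w * t) = 316.0770 / (18.6880 * 1.7360) = 9.7427 N/mm^2
strain = (Lf - L0) / L0 = (51.6650 - 41.3650) / 41.3650 = 0.2490
E = TS / strain = 9.7427 / 0.2490 = 39.1270 N/mm^2


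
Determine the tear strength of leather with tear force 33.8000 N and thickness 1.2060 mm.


Formula: Tear strength = force / thickness
Substituting: Tear strength = 33.8000 / 1.2060
Result: 28.0265 N/mm


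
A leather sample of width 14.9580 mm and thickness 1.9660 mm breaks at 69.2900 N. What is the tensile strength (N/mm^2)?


Formula: TS = force / (width * thickness)
Substituting: TS = 69.2900 / (14.9580 * 1.9660)
Result: 2.3562 N/mm^2


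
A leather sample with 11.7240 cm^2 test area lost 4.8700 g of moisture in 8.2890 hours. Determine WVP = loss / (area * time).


Formula: WVP = loss / (area * time)
Substituting: WVP = 4.8700 / (11.7240 * 8.2890)
Result: 0.0501131 g/(cm^2*hr)


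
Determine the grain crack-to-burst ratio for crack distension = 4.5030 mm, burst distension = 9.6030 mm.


Formula: Ratio = crack / burst
Substituting: Ratio = 4.5030 / 9.6030
Result: 0.4689


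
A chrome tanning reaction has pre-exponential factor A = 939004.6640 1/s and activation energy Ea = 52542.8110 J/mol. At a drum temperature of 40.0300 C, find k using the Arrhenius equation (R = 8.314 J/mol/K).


T_K = T_C + 273.15 = 40.0300 + 273.15 = 313.1800 K
exponent = -Ea / (R * T_K) = -52542.8110 / (8.314 * 313.1800) = -20.1794
k = A * exp(exponent) = 939004.6640 * exp(-20.1794) = 0.0016175 1/s


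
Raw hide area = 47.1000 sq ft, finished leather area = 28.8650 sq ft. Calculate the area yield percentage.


Formula: Yield = finished / raw * 100
Substituting: Yield = 28.8650 / 47.1000 * 100
Result: 61.2845 %


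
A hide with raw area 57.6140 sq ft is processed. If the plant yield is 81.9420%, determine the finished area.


Formula: finished = raw * yield / 100
Substituting: finished = 57.6140 * 81.9420 / 100
Result: 47.2101 sq ft


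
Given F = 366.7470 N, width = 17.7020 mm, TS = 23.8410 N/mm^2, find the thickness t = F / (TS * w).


Formula: t = F / (TS * w)
Substituting: t = 366.7470 / (23.8410 * 17.7020)
Result: 0.8690 mm


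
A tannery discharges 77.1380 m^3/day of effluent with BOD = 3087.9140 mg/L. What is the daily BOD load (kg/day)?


Formula: BOD_load = volume * conc / 1000
Substituting: BOD_load = 77.1380 * 3087.9140 / 1000
Result: 238.1955 kg/day


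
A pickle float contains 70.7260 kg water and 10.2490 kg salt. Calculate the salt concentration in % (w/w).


Formula: Conc = salt / (water + salt) * 100
Substituting: Conc = 10.2490 / (70.7260 + 10.2490) * 100
Result: 12.6570 %


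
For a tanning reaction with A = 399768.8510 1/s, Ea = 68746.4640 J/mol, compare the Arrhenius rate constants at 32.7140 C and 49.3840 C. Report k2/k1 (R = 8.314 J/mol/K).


T1 = 32.7140 + 273.15 = 305.8640 K; T2 = 49.3840 + 273.15 = 322.5340 K
k1 = A * exp(-Ea/(R*T1)) = 399768.8510 * exp(-68746.4640/(8.314*305.8640)) = 7.2618e-07 1/s
k2 = A * exp(-Ea/(R*T2)) = 399768.8510 * exp(-68746.4640/(8.314*322.5340)) = 2.9367e-06 1/s
k2/k1 = 2.9367e-06 / 7.2618e-07 = 4.0440


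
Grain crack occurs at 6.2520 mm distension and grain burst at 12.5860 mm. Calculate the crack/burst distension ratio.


Formula: Ratio = crack / burst
Substituting: Ratio = 6.2520 / 12.5860
Result: 0.4967


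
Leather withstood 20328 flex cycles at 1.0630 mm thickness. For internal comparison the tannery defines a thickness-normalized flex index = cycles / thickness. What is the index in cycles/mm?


Formula: Index = cycles / thickness
Substituting: Index = 20328 / 1.0630
Result: 19123.2361 cycles/mm


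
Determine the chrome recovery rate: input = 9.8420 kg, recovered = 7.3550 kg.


Formula: Recovery = recovered / input * 100
Substituting: Recovery = 7.3550 / 9.8420 * 100
Result: 74.7307 %


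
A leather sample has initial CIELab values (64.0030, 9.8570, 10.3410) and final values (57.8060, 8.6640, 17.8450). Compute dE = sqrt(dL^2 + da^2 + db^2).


dL = -6.1970, da = -1.1930, db = 7.5040
dE = sqrt((-6.1970)^2 + (-1.1930)^2 + 7.5040^2) = 9.8049


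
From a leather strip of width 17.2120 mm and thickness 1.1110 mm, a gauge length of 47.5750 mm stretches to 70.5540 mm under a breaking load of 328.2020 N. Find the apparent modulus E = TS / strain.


TS = F / (w * t) = 328.2020 / (17.2120 * 1.1110) = 17.1631 N/mm^2
strain = (Lf - L0) / L0 = (70.5540 - 47.5750) / 47.5750 = 0.4830
E = TS / strain = 17.1631 / 0.4830 = 35.5340 N/mm^2


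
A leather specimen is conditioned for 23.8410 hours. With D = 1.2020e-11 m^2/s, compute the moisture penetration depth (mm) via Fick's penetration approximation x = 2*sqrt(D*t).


t = 23.8410 hr * 3600 = 85827.6000 s
D * t = 1.2020e-11 * 85827.6000 = 1.0316e-06
x = 2 * sqrt(D*t) = 2 * sqrt(1.0316e-06) = 0.0020314 m = 2.0314 mm


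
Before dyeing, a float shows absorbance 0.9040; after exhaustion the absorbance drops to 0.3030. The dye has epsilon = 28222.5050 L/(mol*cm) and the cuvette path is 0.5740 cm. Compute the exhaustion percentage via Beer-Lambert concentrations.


c_initial = A_i / (epsilon * l) = 0.9040 / (28222.5050 * 0.5740) = 5.5803e-05 mol/L
c_final = A_f / (epsilon * l) = 0.3030 / (28222.5050 * 0.5740) = 1.8704e-05 mol/L
Exhaustion = (c_initial - c_final) / c_initial * 100 = (5.5803e-05 - 1.8704e-05) / 5.5803e-05 * 100 = 66.4823 %


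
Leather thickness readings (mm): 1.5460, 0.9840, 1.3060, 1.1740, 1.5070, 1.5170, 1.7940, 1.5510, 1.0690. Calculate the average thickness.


Formula: Average = sum / n
Substituting: Average = 12.4480 / 9
Result: 1.3831 mm


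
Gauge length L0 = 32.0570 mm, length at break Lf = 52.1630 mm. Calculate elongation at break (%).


Formula: Elongation = (Lf - L0) / L0 * 100
Substituting: Elongation = (52.1630 - 32.0570) / 32.0570 * 100
Result: 62.7195 %


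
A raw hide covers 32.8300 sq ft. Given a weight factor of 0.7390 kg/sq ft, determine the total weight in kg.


Formula: Weight = area * weight_per_sqft
Substituting: Weight = 32.8300 * 0.7390
Result: 24.2614 kg


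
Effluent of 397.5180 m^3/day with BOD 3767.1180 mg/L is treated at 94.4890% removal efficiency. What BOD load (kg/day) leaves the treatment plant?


Load_in = volume * conc / 1000 = 397.5180 * 3767.1180 / 1000 = 1497.4972 kg/day
Removed = Load_in * eff / 100 = 1497.4972 * 94.4890 / 100 = 1414.9701 kg/day
Load_out = Load_in - Removed = 1497.4972 - 1414.9701 = 82.5271 kg/day


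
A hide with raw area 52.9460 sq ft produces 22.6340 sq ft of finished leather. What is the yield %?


Formula: Yield = finished / raw * 100
Substituting: Yield = 22.6340 / 52.9460 * 100
Result: 42.7492 %


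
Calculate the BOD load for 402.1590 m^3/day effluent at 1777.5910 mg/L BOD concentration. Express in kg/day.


Formula: BOD_load = volume * conc / 1000
Substituting: BOD_load = 402.1590 * 1777.5910 / 1000
Result: 714.8742 kg/day


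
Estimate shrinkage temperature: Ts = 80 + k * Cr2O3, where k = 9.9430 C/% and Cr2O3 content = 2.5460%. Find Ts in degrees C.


Formula: Ts = 80 + k * Cr2O3
Substituting: Ts = 80 + 9.9430 * 2.5460
Result: 105.3149 C


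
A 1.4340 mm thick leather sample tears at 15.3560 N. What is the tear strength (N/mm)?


Formula: Tear strength = force / thickness
Substituting: Tear strength = 15.3560 / 1.4340
Result: 10.7085 N/mm


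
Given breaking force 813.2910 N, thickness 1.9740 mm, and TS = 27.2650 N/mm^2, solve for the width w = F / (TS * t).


Formula: w = F / (TS * t)
Substituting: w = 813.2910 / (27.2650 * 1.9740)
Result: 15.1110 mm


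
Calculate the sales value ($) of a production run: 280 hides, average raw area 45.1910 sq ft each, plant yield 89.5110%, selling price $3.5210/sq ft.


Raw_total = N * avg_area = 280 * 45.1910 = 12653.4800 sq ft
Finished = Raw_total * yield / 100 = 12653.4800 * 89.5110 / 100 = 11326.2565 sq ft
Value = Finished * price = 11326.2565 * 3.5210 = 39879.7491 $


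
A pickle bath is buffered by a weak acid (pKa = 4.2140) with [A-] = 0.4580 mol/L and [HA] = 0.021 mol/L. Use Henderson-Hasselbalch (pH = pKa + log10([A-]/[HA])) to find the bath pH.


ratio = [A-] / [HA] = 0.4580 / 0.021 = 21.8095
log10(ratio) = 1.3386
pH = pKa + log10(ratio) = 4.2140 + 1.3386 = 5.5526


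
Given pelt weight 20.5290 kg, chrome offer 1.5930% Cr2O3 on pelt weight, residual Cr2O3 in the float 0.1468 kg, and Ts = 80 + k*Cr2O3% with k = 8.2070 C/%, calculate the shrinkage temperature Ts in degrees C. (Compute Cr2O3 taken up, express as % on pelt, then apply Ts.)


Offered = pelt * offer_pct / 100 = 20.5290 * 1.5930 / 100 = 0.3270 kg
Uptake = offered - residual = 0.3270 - 0.1468 = 0.1802 kg
Cr2O3% on pelt = uptake / pelt * 100 = 0.1802 / 20.5290 * 100 = 0.8779 %
Ts = 80 + k * Cr2O3% = 80 + 8.2070 * 0.8779 = 87.2050 C


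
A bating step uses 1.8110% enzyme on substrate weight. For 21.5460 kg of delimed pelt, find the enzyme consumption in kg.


Formula: Enzyme = substrate * pct / 100
Substituting: Enzyme = 21.5460 * 1.8110 / 100
Result: 0.3902 kg


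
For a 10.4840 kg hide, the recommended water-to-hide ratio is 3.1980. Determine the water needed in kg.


Formula: Water = hide_weight * ratio
Substituting: Water = 10.4840 * 3.1980
Result: 33.5278 kg


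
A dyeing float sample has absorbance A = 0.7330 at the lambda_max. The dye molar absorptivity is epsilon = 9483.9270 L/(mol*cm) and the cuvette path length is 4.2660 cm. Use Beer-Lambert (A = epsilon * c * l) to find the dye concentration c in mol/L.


Formula: c = A / (epsilon * l)
Substituting: c = 0.7330 / (9483.9270 * 4.2660)
Result: 1.8117e-05 mol/L


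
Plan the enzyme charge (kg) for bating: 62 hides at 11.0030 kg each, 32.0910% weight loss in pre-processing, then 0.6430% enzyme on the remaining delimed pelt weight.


Total_raw = N * avg_wt = 62 * 11.0030 = 682.1860 kg
Substrate = Total_raw * (1 - loss/100) = 682.1860 * (1 - 32.0910/100) = 463.2657 kg
Enzyme = Substrate * pct / 100 = 463.2657 * 0.6430 / 100 = 2.9788 kg


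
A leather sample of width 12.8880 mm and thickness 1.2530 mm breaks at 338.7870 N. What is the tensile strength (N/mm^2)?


Formula: TS = force / (width * thickness)
Substituting: TS = 338.7870 / (12.8880 * 1.2530)
Result: 20.9793 N/mm^2


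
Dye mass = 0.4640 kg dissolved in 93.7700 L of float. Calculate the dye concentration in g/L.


Formula: Conc = dye_mass(kg) / volume(L) * 1000
Substituting: Conc = 0.4640 / 93.7700 * 1000
Result: 4.9483 g/L


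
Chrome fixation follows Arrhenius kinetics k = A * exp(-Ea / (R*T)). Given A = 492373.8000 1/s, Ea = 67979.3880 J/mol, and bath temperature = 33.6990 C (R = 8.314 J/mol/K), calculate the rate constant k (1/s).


T_K = T_C + 273.15 = 33.6990 + 273.15 = 306.8490 K
exponent = -Ea / (R * T_K) = -67979.3880 / (8.314 * 306.8490) = -26.6466
k = A * exp(exponent) = 492373.8000 * exp(-26.6466) = 1.3177e-06 1/s


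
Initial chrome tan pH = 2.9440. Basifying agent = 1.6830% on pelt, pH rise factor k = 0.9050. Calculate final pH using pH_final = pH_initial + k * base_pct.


Formula: pH_final = pH_initial + k * base_pct
Substituting: pH_final = 2.9440 + 0.9050 * 1.6830
Result: 4.4671


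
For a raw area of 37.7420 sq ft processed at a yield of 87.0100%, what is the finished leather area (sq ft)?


Formula: finished = raw * yield / 100
Substituting: finished = 37.7420 * 87.0100 / 100
Result: 32.8393 sq ft


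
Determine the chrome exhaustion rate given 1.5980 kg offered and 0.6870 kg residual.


Formula: Uptake = (offered - residual) / offered * 100
Substituting: Uptake = (1.5980 - 0.6870) / 1.5980 * 100
Result: 57.0088 %


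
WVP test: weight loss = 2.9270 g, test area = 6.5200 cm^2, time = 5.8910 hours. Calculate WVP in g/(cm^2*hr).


Formula: WVP = loss / (area * time)
Substituting: WVP = 2.9270 / (6.5200 * 5.8910)
Result: 0.0762055 g/(cm^2*hr)


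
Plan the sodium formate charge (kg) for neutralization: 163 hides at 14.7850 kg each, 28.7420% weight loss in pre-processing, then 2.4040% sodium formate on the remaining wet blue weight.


Total_raw = N * avg_wt = 163 * 14.7850 = 2409.9550 kg
Substrate = Total_raw * (1 - loss/100) = 2409.9550 * (1 - 28.7420/100) = 1717.2857 kg
Neutralizer = Substrate * pct / 100 = 1717.2857 * 2.4040 / 100 = 41.2835 kg


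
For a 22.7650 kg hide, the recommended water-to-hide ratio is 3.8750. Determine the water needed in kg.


Formula: Water = hide_weight * ratio
Substituting: Water = 22.7650 * 3.8750
Result: 88.2144 kg


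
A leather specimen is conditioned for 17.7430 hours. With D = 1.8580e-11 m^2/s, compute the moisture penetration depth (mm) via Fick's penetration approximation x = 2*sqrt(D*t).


t = 17.7430 hr * 3600 = 63874.8000 s
D * t = 1.8580e-11 * 63874.8000 = 1.1868e-06
x = 2 * sqrt(D*t) = 2 * sqrt(1.1868e-06) = 0.0021788 m = 2.1788 mm


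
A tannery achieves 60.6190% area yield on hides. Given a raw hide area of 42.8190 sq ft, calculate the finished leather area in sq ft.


Formula: finished = raw * yield / 100
Substituting: finished = 42.8190 * 60.6190 / 100
Result: 25.9564 sq ft


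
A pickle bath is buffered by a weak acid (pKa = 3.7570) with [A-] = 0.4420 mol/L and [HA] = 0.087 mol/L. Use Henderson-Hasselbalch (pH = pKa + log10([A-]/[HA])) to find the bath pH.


ratio = [A-] / [HA] = 0.4420 / 0.087 = 5.0805
log10(ratio) = 0.7059
pH = pKa + log10(ratio) = 3.7570 + 0.7059 = 4.4629


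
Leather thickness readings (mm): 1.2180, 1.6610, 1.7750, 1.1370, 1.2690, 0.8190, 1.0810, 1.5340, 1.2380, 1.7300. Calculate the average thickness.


Formula: Average = sum / n
Substituting: Average = 13.4620 / 10
Result: 1.3462 mm


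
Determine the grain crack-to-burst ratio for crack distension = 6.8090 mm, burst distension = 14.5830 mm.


Formula: Ratio = crack / burst
Substituting: Ratio = 6.8090 / 14.5830
Result: 0.4669


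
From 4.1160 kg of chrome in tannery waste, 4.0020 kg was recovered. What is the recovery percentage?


Formula: Recovery = recovered / input * 100
Substituting: Recovery = 4.0020 / 4.1160 * 100
Result: 97.2303 %


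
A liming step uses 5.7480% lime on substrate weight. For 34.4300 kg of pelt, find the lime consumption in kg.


Formula: Lime = substrate * pct / 100
Substituting: Lime = 34.4300 * 5.7480 / 100
Result: 1.9790 kg


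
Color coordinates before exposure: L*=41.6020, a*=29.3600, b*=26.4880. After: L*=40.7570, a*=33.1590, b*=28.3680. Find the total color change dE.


dL = -0.8450, da = 3.7990, db = 1.8800
dE = sqrt((-0.8450)^2 + 3.7990^2 + 1.8800^2) = 4.3221


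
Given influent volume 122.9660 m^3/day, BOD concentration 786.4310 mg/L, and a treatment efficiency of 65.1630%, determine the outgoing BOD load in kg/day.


Load_in = volume * conc / 1000 = 122.9660 * 786.4310 / 1000 = 96.7043 kg/day
Removed = Load_in * eff / 100 = 96.7043 * 65.1630 / 100 = 63.0154 kg/day
Load_out = Load_in - Removed = 96.7043 - 63.0154 = 33.6889 kg/day


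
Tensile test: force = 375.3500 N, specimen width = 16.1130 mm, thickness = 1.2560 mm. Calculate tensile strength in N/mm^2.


Formula: TS = force / (width * thickness)
Substituting: TS = 375.3500 / (16.1130 * 1.2560)
Result: 18.5469 N/mm^2


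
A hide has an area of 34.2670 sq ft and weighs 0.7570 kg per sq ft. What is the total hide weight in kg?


Formula: Weight = area * weight_per_sqft
Substituting: Weight = 34.2670 * 0.7570
Result: 25.9401 kg


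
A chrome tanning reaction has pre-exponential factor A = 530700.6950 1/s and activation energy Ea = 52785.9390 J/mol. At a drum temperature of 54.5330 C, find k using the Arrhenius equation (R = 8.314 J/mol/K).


T_K = T_C + 273.15 = 54.5330 + 273.15 = 327.6830 K
exponent = -Ea / (R * T_K) = -52785.9390 / (8.314 * 327.6830) = -19.3756
k = A * exp(exponent) = 530700.6950 * exp(-19.3756) = 0.00204244 1/s


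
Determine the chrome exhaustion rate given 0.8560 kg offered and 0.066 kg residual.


Formula: Uptake = (offered - residual) / offered * 100
Substituting: Uptake = (0.8560 - 0.066) / 0.8560 * 100
Result: 92.2897 %


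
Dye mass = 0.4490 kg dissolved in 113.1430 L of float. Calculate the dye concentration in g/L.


Formula: Conc = dye_mass(kg) / volume(L) * 1000
Substituting: Conc = 0.4490 / 113.1430 * 1000
Result: 3.9684 g/L


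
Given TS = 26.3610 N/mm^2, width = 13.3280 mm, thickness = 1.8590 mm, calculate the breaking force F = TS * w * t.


Formula: F = TS * w * t
Substituting: F = 26.3610 * 13.3280 * 1.8590
Result: 653.1400 N


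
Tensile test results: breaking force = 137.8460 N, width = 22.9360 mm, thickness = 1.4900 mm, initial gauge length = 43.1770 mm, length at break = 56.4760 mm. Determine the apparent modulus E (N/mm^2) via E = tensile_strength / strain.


TS = F / (w * t) = 137.8460 / (22.9360 * 1.4900) = 4.0336 N/mm^2
strain = (Lf - L0) / L0 = (56.4760 - 43.1770) / 43.1770 = 0.3080
E = TS / strain = 4.0336 / 0.3080 = 13.0955 N/mm^2


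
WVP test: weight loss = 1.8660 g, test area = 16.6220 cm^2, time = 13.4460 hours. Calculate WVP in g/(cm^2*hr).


Formula: WVP = loss / (area * time)
Substituting: WVP = 1.8660 / (16.6220 * 13.4460)
Result: 0.00834902 g/(cm^2*hr)


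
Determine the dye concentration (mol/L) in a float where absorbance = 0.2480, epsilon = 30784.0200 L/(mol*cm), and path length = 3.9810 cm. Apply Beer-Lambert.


Formula: c = A / (epsilon * l)
Substituting: c = 0.2480 / (30784.0200 * 3.9810)
Result: 2.0236e-06 mol/L


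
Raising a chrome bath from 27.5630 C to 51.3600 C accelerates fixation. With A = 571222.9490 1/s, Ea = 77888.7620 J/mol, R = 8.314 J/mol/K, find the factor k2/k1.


T1 = 27.5630 + 273.15 = 300.7130 K; T2 = 51.3600 + 273.15 = 324.5100 K
k1 = A * exp(-Ea/(R*T1)) = 571222.9490 * exp(-77888.7620/(8.314*300.7130)) = 1.6859e-08 1/s
k2 = A * exp(-Ea/(R*T2)) = 571222.9490 * exp(-77888.7620/(8.314*324.5100)) = 1.6558e-07 1/s
k2/k1 = 1.6558e-07 / 1.6859e-08 = 9.8216


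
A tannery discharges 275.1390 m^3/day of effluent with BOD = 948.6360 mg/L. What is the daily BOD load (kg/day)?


Formula: BOD_load = volume * conc / 1000
Substituting: BOD_load = 275.1390 * 948.6360 / 1000
Result: 261.0068 kg/day


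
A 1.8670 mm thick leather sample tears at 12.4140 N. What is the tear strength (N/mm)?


Formula: Tear strength = force / thickness
Substituting: Tear strength = 12.4140 / 1.8670
Result: 6.6492 N/mm


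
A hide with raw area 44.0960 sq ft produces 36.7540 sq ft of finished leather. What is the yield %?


Formula: Yield = finished / raw * 100
Substituting: Yield = 36.7540 / 44.0960 * 100
Result: 83.3500 %


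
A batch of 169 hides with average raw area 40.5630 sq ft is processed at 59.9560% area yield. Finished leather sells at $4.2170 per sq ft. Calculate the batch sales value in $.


Raw_total = N * avg_area = 169 * 40.5630 = 6855.1470 sq ft
Finished = Raw_total * yield / 100 = 6855.1470 * 59.9560 / 100 = 4110.0719 sq ft
Value = Finished * price = 4110.0719 * 4.2170 = 17332.1734 $


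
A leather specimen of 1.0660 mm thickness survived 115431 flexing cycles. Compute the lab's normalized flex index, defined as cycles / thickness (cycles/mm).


Formula: Index = cycles / thickness
Substituting: Index = 115431 / 1.0660
Result: 108284.2402 cycles/mm


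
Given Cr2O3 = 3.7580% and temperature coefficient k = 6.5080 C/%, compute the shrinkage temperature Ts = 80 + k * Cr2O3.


Formula: Ts = 80 + k * Cr2O3
Substituting: Ts = 80 + 6.5080 * 3.7580
Result: 104.4571 C


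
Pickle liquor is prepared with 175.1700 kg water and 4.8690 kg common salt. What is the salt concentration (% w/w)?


Formula: Conc = salt / (water + salt) * 100
Substituting: Conc = 4.8690 / (175.1700 + 4.8690) * 100
Result: 2.7044 %


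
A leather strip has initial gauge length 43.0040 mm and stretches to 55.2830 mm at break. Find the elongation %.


Formula: Elongation = (Lf - L0) / L0 * 100
Substituting: Elongation = (55.2830 - 43.0040) / 43.0040 * 100
Result: 28.5532 %


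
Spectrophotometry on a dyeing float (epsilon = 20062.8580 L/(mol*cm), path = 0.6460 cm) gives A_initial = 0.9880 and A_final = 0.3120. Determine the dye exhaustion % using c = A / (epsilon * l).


c_initial = A_i / (epsilon * l) = 0.9880 / (20062.8580 * 0.6460) = 7.6231e-05 mol/L
c_final = A_f / (epsilon * l) = 0.3120 / (20062.8580 * 0.6460) = 2.4073e-05 mol/L
Exhaustion = (c_initial - c_final) / c_initial * 100 = (7.6231e-05 - 2.4073e-05) / 7.6231e-05 * 100 = 68.4211 %


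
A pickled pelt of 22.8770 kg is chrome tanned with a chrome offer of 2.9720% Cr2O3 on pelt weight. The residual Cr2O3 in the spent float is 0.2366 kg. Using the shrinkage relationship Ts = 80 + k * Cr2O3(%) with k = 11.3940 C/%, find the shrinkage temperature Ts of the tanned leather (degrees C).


Offered = pelt * offer_pct / 100 = 22.8770 * 2.9720 / 100 = 0.6799 kg
Uptake = offered - residual = 0.6799 - 0.2366 = 0.4433 kg
Cr2O3% on pelt = uptake / pelt * 100 = 0.4433 / 22.8770 * 100 = 1.9378 %
Ts = 80 + k * Cr2O3% = 80 + 11.3940 * 1.9378 = 102.0790 C


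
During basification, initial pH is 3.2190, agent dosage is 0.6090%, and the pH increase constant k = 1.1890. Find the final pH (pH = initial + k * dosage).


Formula: pH_final = pH_initial + k * base_pct
Substituting: pH_final = 3.2190 + 1.1890 * 0.6090
Result: 3.9431


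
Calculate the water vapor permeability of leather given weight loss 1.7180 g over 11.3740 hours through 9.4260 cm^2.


Formula: WVP = loss / (area * time)
Substituting: WVP = 1.7180 / (9.4260 * 11.3740)
Result: 0.0160244 g/(cm^2*hr)


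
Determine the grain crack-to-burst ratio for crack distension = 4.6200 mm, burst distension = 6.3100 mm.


Formula: Ratio = crack / burst
Substituting: Ratio = 4.6200 / 6.3100
Result: 0.7322


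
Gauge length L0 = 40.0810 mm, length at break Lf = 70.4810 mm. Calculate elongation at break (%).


Formula: Elongation = (Lf - L0) / L0 * 100
Substituting: Elongation = (70.4810 - 40.0810) / 40.0810 * 100
Result: 75.8464 %


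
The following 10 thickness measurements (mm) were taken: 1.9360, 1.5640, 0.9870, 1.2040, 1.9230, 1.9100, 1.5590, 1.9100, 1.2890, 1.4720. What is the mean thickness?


Formula: Average = sum / n
Substituting: Average = 15.7540 / 10
Result: 1.5754 mm


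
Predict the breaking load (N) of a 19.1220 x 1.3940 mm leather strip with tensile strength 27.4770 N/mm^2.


Formula: F = TS * w * t
Substituting: F = 27.4770 * 19.1220 * 1.3940
Result: 732.4288 N


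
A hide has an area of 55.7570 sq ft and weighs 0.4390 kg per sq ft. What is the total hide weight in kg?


Formula: Weight = area * weight_per_sqft
Substituting: Weight = 55.7570 * 0.4390
Result: 24.4773 kg


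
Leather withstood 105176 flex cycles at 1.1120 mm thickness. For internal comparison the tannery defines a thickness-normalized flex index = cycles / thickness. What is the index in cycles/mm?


Formula: Index = cycles / thickness
Substituting: Index = 105176 / 1.1120
Result: 94582.7338 cycles/mm


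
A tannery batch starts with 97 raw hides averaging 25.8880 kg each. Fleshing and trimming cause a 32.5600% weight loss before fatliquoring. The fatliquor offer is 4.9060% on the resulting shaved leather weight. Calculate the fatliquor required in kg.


Total_raw = N * avg_wt = 97 * 25.8880 = 2511.1360 kg
Substrate = Total_raw * (1 - loss/100) = 2511.1360 * (1 - 32.5600/100) = 1693.5101 kg
Fat = Substrate * pct / 100 = 1693.5101 * 4.9060 / 100 = 83.0836 kg


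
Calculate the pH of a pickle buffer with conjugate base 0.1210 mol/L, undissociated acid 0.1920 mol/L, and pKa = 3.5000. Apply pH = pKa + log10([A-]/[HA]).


ratio = [A-] / [HA] = 0.1210 / 0.1920 = 0.6302
log10(ratio) = -0.2005
pH = pKa + log10(ratio) = 3.5000 - 0.2005 = 3.2995


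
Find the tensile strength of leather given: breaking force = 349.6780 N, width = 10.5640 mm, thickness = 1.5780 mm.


Formula: TS = force / (width * thickness)
Substituting: TS = 349.6780 / (10.5640 * 1.5780)
Result: 20.9765 N/mm^2


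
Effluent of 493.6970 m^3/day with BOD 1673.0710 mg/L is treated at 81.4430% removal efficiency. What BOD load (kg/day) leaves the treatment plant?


Load_in = volume * conc / 1000 = 493.6970 * 1673.0710 / 1000 = 825.9901 kg/day
Removed = Load_in * eff / 100 = 825.9901 * 81.4430 / 100 = 672.7111 kg/day
Load_out = Load_in - Removed = 825.9901 - 672.7111 = 153.2790 kg/day


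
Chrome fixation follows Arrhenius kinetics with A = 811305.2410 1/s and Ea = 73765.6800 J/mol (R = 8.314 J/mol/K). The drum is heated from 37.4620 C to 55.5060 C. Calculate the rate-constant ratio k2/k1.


T1 = 37.4620 + 273.15 = 310.6120 K; T2 = 55.5060 + 273.15 = 328.6560 K
k1 = A * exp(-Ea/(R*T1)) = 811305.2410 * exp(-73765.6800/(8.314*310.6120)) = 3.1900e-07 1/s
k2 = A * exp(-Ea/(R*T2)) = 811305.2410 * exp(-73765.6800/(8.314*328.6560)) = 1.5307e-06 1/s
k2/k1 = 1.5307e-06 / 3.1900e-07 = 4.7983


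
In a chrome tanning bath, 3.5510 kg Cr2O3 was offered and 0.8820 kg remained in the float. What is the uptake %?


Formula: Uptake = (offered - residual) / offered * 100
Substituting: Uptake = (3.5510 - 0.8820) / 3.5510 * 100
Result: 75.1619 %


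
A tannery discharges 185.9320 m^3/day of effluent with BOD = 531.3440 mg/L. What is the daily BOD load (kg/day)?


Formula: BOD_load = volume * conc / 1000
Substituting: BOD_load = 185.9320 * 531.3440 / 1000
Result: 98.7939 kg/day


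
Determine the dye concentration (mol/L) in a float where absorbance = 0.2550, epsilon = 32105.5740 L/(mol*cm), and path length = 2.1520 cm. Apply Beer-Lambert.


Formula: c = A / (epsilon * l)
Substituting: c = 0.2550 / (32105.5740 * 2.1520)
Result: 3.6908e-06 mol/L


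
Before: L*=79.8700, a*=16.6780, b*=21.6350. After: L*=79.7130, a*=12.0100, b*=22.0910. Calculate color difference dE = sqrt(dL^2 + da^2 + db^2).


dL = -0.1570, da = -4.6680, db = 0.4560
dE = sqrt((-0.1570)^2 + (-4.6680)^2 + 0.4560^2) = 4.6928


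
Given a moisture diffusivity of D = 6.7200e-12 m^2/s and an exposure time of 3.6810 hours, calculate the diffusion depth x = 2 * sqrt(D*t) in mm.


t = 3.6810 hr * 3600 = 13251.6000 s
D * t = 6.7200e-12 * 13251.6000 = 8.9051e-08
x = 2 * sqrt(D*t) = 2 * sqrt(8.9051e-08) = 5.9683e-04 m = 0.5968 mm
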